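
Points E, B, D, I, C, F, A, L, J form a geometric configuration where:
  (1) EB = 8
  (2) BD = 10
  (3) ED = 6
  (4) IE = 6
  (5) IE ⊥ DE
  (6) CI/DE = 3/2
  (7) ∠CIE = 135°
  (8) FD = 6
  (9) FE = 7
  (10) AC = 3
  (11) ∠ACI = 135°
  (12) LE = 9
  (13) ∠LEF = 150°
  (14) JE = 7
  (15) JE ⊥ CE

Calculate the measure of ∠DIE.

Step 1: By the law of cosines on triangle IED: ID² = 6² + 6² − 2·6·6·cos(90°) = 72, so ID = 6·√2.
Step 2: By the inverse law of cosines on triangle DIE: cos(∠DIE) = ((6·√2)² + 6² − 6²) / (2·6·√2·6) = 72/101.82 = 0.7071, so ∠DIE = 45°.

Therefore, the measure of angle ∠DIE = 45°.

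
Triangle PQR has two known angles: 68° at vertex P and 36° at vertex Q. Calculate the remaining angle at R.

The interior angles sum to 180°: angle R = 180 - 68 - 36 = 76°.
The triangle is acute (angles 68°, 36°, 76°).

76 degrees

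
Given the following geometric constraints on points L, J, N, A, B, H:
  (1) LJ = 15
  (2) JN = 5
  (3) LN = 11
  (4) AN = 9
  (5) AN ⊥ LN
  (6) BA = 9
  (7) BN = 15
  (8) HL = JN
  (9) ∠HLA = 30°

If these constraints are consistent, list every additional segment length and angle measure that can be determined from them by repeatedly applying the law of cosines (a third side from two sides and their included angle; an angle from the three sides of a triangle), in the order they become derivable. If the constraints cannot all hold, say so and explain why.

The constraints are consistent. Derivable facts, in order:
After 1 step:
- LA ≈ 14.21
- ∠ABN = 33.56°
- ∠ANB = 33.56°
- ∠BAN = 112.89°
- ∠JLN = 13.41°
- ∠JNL = 135.9°
- ∠LJN = 30.68°
After 2 steps:
- AH ≈ 10.19
- ∠ALN = 39.29°
- ∠LAN = 50.71°
After 3 steps:
- ∠AHL = 135.8°
- ∠HAL = 14.2°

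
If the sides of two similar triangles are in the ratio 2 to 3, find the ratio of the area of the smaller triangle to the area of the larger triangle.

The ratio of areas of similar triangles equals the square of the side ratio.
Side ratio = 2:3
Area ratio = (2/3)^2 = 4/9 = 4:9

4:9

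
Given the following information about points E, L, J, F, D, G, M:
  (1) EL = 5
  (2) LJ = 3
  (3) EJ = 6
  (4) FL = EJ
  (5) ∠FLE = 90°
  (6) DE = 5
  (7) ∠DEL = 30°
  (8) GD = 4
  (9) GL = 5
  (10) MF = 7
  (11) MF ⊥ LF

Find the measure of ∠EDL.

Step 1: By the law of cosines on triangle DEL: DL² = 5² + 5² − 2·5·5·cos(30°) = 6.7, so DL ≈ 2.59.
Step 2: By the inverse law of cosines on triangle EDL: cos(∠EDL) = (5² + 2.59² − 5²) / (2·5·2.59) = 6.7/25.88 = 0.2588, so ∠EDL = 75°.

Therefore, the measure of angle ∠EDL = 75°.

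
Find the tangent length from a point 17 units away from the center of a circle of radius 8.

Let T be the point of tangency. Then OT ⊥ AT (radius ⊥ tangent).
In right triangle OTA: OA² = OT² + AT²
17² = 8² + AT²
AT² = 225, AT = 15

15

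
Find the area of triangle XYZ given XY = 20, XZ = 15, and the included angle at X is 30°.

When two sides and the included angle are known, the area formula is (1/2)ab sin(C).
The height from one side to the opposite vertex is 15 sin(30°) = 15/2.
Area = (1/2) * 20 * 15/2 = 75.

75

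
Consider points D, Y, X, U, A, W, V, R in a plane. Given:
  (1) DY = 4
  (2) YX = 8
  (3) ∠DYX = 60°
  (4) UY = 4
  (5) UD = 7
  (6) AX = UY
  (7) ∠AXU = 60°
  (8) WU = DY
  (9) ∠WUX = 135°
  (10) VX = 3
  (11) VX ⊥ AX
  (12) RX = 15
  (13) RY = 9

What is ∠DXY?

Step 1: By the law of cosines on triangle XYD: XD² = 8² + 4² − 2·8·4·cos(60°) = 48, so XD = 4·√3.
Step 2: By the inverse law of cosines on triangle DXY: cos(∠DXY) = ((4·√3)² + 8² − 4²) / (2·4·√3·8) = 96/110.85 = 0.866, so ∠DXY = 30°.

Therefore, the measure of angle ∠DXY = 30°.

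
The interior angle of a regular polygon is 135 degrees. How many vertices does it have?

Each interior angle of a regular n-gon is (n - 2) * 180 / n.
Setting this equal to 135:
(n - 2) * 180 / n = 135
Each exterior angle = 180 - 135 = 45 degrees.
Since exterior angles sum to 360: n = 360 / 45 = 8.

8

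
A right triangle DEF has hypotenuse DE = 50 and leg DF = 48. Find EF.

EF = sqrt(50^2 - 48^2) = sqrt(196) = 14

14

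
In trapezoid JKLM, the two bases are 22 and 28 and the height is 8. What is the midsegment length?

midsegment = (22 + 28) / 2 = 50 / 2 = 25

25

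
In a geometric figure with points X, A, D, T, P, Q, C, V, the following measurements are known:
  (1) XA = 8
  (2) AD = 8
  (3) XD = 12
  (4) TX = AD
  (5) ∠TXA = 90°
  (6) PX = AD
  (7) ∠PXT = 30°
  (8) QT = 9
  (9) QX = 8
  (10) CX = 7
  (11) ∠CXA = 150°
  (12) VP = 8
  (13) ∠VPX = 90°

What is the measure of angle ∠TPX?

From the given relations: PX = AD = 8; TX = AD = 8.
Step 1: By the law of cosines on triangle PXT: PT² = 8² + 8² − 2·8·8·cos(30°) = 17.15, so PT ≈ 4.14.
Step 2: By the inverse law of cosines on triangle TPX: cos(∠TPX) = (4.14² + 8² − 8²) / (2·4.14·8) = 17.15/66.26 = 0.2588, so ∠TPX = 75°.

Therefore, the measure of angle ∠TPX = 75°.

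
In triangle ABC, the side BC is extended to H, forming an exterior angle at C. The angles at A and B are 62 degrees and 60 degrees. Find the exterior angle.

Exterior angle = 62 + 60 = 122 degrees (exterior angle theorem).

122 degrees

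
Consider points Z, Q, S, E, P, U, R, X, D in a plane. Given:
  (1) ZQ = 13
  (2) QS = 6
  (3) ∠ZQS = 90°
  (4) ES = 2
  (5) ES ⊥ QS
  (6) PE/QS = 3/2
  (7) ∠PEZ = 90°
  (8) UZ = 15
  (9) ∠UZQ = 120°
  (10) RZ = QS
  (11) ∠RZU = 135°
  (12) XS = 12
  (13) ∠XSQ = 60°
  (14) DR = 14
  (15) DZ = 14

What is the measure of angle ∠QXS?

Step 1: By the law of cosines on triangle XSQ: XQ² = 12² + 6² − 2·12·6·cos(60°) = 108, so XQ = 6·√3.
Step 2: By the inverse law of cosines on triangle QXS: cos(∠QXS) = ((6·√3)² + 12² − 6²) / (2·6·√3·12) = 216/249.42 = 0.866, so ∠QXS = 30°.

Therefore, the measure of angle ∠QXS = 30°.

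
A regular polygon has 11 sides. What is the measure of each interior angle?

Each interior angle of a regular n-gon is (n - 2) * 180 / n.
For n = 11: (11 - 2) * 180 / 11 = 1620/11 = 1620/11 degrees.

1620/11 degrees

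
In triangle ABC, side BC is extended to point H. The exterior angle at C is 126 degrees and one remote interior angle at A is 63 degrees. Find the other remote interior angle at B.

angle B = 126 - 63 = 63 degrees (exterior angle theorem).

63 degrees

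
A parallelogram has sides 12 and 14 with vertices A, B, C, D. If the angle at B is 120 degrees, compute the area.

The area of a parallelogram equals the product of two adjacent sides times the sine of the included angle.
This is because the height equals 14 * sin(120°) = 7*sqrt(3).
Area = 12 * 7*sqrt(3) = 84*sqrt(3)

84*sqrt(3)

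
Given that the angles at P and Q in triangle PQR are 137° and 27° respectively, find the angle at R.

Let angle R = x. Then 137 + 27 + x = 180.
x = 180 - 164 = 16 degrees.

16 degrees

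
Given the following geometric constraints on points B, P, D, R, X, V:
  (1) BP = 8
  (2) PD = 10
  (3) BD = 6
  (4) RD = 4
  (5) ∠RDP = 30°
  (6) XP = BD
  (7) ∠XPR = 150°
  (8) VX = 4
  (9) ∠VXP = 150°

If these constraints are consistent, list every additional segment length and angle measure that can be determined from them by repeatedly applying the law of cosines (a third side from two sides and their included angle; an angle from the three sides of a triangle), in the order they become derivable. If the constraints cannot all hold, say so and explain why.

The constraints are consistent. Derivable facts, in order:
After 1 step:
- PR ≈ 6.84
- PV ≈ 9.67
- ∠BDP = 53.13°
- ∠BPD = 36.87°
- ∠DBP = 90°
After 2 steps:
- RX ≈ 12.4
- ∠DPR = 17.01°
- ∠DRP = 132.99°
- ∠PVX = 18.07°
- ∠VPX = 11.93°
After 3 steps:
- ∠PRX = 14°
- ∠PXR = 16°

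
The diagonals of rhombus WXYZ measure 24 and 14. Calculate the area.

The diagonals of a rhombus divide it into four right triangles.
Each triangle has legs 24/ 2 = 12 and 14/2 = 7, so each has area (1/2)*12*7 = 42.
Four such triangles give total area = (d1 * d2) / 2 = 168.

168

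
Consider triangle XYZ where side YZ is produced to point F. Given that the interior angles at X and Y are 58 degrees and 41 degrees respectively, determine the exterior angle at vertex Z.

By the exterior angle theorem, an exterior angle of a triangle equals the sum of the two remote interior angles.
Exterior angle = angle X + angle Y
Exterior angle = 58 + 41 = 99 degrees

99 degrees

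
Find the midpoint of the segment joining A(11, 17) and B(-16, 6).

The midpoint is the point halfway along the segment.
Move half the horizontal distance: 11 + (-16 - 11)/2 = 11 + -27/2 = -5/2
Move half the vertical distance: 17 + (6 - 17)/2 = 17 + -11/2 = 23/2
Midpoint = (-5/2, 23/2)

(-5/2, 23/2)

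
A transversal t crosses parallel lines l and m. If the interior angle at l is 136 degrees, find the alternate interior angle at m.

Alternate interior angles formed by parallel lines and a transversal are equal.
The given angle is 136 degrees.
The alternate interior angle = 136 degrees.

136 degrees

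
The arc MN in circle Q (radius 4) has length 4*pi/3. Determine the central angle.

The full circumference is 2πr = 8*pi.
The arc is 4*pi/3 / 8*pi = 1/6 of the full circle.
So the central angle = 1/6 × 360° = 60°.

60°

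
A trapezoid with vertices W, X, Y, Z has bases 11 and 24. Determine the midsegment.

The midsegment (median) of a trapezoid connects the midpoints of the non-parallel sides.
Its length is the average of the two bases: (11 + 24) / 2 = 35/2.

35/2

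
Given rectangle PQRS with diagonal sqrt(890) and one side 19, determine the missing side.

The diagonal of a rectangle forms a right triangle with the two sides.
Rearranging the Pythagorean theorem: missing side = sqrt(d^2 - known^2).
= sqrt(890 - 361) = sqrt(529) = 23.

23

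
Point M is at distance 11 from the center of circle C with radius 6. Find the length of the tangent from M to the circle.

Let T be the point of tangency. Then CT ⊥ MT (radius ⊥ tangent).
In right triangle CTM: CM² = CT² + MT²
11² = 6² + MT²
MT² = 85, MT = sqrt(85)

sqrt(85)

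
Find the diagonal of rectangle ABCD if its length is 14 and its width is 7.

d = sqrt(14^2 + 7^2) = sqrt(245) = 7*sqrt(5)

7*sqrt(5)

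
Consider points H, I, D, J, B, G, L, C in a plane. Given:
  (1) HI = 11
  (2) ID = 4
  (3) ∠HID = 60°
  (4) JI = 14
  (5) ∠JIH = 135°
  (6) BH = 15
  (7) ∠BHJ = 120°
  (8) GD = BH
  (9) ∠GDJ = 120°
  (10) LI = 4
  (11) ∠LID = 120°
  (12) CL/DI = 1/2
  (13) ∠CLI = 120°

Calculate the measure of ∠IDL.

Step 1: By the law of cosines on triangle DIL: DL² = 4² + 4² − 2·4·4·cos(120°) = 48, so DL = 4·√3.
Step 2: By the inverse law of cosines on triangle IDL: cos(∠IDL) = (4² + (4·√3)² − 4²) / (2·4·4·√3) = 48/55.43 = 0.866, so ∠IDL = 30°.

Therefore, the measure of angle ∠IDL = 30°.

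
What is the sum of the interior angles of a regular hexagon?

The sum of interior angles of an n-sided polygon is (n - 2) * 180.
For n = 6: (6 - 2) * 180 = 4 * 180 = 720 degrees.

720 degrees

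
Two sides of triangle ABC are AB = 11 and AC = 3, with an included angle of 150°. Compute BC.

By the law of cosines: BC^2 = AB^2 + AC^2 - 2*AB*AC*cos(A)
BC^2 = 11^2 + 3^2 - 2*11*3*cos(150°)
BC^2 = 121 + 9 - 66*(-sqrt(3)/2)
BC^2 = 33*sqrt(3) + 130
BC = sqrt(33*sqrt(3) + 130)

sqrt(33*sqrt(3) + 130)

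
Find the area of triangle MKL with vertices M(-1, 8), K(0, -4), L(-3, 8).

Using the Shoelace formula for a triangle:
Area = (1/2)|x0(y1 - y2) + x1(y2 - y0) + x2(y0 - y1)|
Area = (1/2)|-1(-4 - 8) + 0(8 - 8) + -3(8 - -4)|
Area = (1/2)|12 + 0 + -36|
Area = (1/2)|-24|
Area = (1/2)(24)
Area = 12

12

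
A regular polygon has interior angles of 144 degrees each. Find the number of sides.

Each interior angle of a regular n-gon is (n - 2) * 180 / n.
Setting this equal to 144:
(n - 2) * 180 / n = 144
Each exterior angle = 180 - 144 = 36 degrees.
Since exterior angles sum to 360: n = 360 / 36 = 10.

10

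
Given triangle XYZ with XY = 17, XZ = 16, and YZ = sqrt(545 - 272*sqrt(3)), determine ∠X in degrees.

By the inverse law of cosines: cos(X) = (XY² + XZ² - YZ²) / (2 × XY × XZ)
cos(X) = (17² + 16² - (sqrt(545 - 272*sqrt(3)))²) / (2 × 17 × 16)
cos(X) = (289 + 256 - (545 - 272*sqrt(3))) / 544
cos(X) = sqrt(3)/2
X = arccos(sqrt(3)/2) = 30°

30°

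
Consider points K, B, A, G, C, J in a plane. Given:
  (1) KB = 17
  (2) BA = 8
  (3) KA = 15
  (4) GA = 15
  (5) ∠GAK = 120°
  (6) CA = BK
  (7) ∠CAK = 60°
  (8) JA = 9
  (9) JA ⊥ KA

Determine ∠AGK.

Step 1: By the law of cosines on triangle GAK: GK² = 15² + 15² − 2·15·15·cos(120°) = 675, so GK = 15·√3.
Step 2: By the inverse law of cosines on triangle AGK: cos(∠AGK) = (15² + (15·√3)² − 15²) / (2·15·15·√3) = 675/779.42 = 0.866, so ∠AGK = 30°.

Therefore, the measure of angle ∠AGK = 30°.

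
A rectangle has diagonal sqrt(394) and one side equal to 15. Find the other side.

The diagonal of a rectangle forms a right triangle with the two sides.
Rearranging the Pythagorean theorem: missing side = sqrt(d^2 - known^2).
= sqrt(394 - 225) = sqrt(169) = 13.

13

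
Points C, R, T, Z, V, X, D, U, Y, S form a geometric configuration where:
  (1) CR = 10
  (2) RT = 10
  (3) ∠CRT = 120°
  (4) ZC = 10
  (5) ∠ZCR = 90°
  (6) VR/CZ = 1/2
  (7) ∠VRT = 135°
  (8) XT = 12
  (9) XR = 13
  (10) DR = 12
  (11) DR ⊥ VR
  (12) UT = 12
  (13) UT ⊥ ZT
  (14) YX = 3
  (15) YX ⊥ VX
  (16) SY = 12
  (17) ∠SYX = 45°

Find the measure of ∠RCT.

Step 1: By the law of cosines on triangle CRT: CT² = 10² + 10² − 2·10·10·cos(120°) = 300, so CT = 10·√3.
Step 2: By the inverse law of cosines on triangle RCT: cos(∠RCT) = (10² + (10·√3)² − 10²) / (2·10·10·√3) = 300/346.41 = 0.866, so ∠RCT = 30°.

Therefore, the measure of angle ∠RCT = 30°.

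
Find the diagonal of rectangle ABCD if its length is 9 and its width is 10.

A rectangle's diagonal splits it into two right triangles, with the diagonal as the hypotenuse.
By the Pythagorean theorem, d^2 = 9^2 + 10^2 = 181.
Therefore d = sqrt(181).

sqrt(181)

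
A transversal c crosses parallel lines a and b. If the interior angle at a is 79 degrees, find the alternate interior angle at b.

Alternate interior angles lie on opposite sides of the transversal, between the parallel lines.
By the alternate interior angle theorem, they are equal: 79 degrees.

79 degrees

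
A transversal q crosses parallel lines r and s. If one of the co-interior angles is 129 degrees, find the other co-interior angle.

Co-interior (same-side interior) angles are between the parallel lines on the same side of the transversal.
Unlike corresponding or alternate interior angles, they are supplementary rather than equal.
So the angle = 180 - 129 = 51 degrees.

51 degrees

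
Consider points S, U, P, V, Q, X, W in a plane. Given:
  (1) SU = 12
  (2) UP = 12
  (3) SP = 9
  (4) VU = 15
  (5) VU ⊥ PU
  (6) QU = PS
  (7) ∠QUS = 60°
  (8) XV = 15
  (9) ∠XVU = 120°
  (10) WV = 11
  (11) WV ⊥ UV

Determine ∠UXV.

Step 1: By the law of cosines on triangle XVU: XU² = 15² + 15² − 2·15·15·cos(120°) = 675, so XU = 15·√3.
Step 2: By the inverse law of cosines on triangle UXV: cos(∠UXV) = ((15·√3)² + 15² − 15²) / (2·15·√3·15) = 675/779.42 = 0.866, so ∠UXV = 30°.

Therefore, the measure of angle ∠UXV = 30°.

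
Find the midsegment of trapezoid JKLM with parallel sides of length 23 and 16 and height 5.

The midsegment (median) of a trapezoid connects the midpoints of the non-parallel sides.
Its length is the average of the two bases: (23 + 16) / 2 = 39/2.

39/2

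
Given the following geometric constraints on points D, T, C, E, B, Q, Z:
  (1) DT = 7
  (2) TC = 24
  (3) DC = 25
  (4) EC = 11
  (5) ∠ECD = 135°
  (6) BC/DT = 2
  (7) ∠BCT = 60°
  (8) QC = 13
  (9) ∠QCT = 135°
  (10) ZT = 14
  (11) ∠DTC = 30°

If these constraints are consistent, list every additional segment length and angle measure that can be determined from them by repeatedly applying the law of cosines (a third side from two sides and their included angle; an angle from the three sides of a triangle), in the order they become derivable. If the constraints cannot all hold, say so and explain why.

These constraints are not satisfiable: (1), (2) and (3) fix all three sides of triangle DTC, so by the law of cosines cos(∠DTC) = (7² + 24² − 25²) / (2·7·24) = 0.0000, i.e. ∠DTC ≈ 90°, which contradicts (11) ∠DTC = 30°. No planar figure meets all of them, so nothing further can be derived.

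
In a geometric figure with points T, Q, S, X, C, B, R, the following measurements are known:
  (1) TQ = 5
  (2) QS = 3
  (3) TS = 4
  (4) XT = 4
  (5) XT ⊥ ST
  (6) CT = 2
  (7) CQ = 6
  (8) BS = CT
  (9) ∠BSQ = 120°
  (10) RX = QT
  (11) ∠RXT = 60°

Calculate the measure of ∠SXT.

Step 1: By the law of cosines on triangle XTS: XS² = 4² + 4² − 2·4·4·cos(90°) = 32, so XS = 4·√2.
Step 2: By the inverse law of cosines on triangle SXT: cos(∠SXT) = ((4·√2)² + 4² − 4²) / (2·4·√2·4) = 32/45.25 = 0.7071, so ∠SXT = 45°.

Therefore, the measure of angle ∠SXT = 45°.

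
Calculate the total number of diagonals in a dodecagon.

Each of the 12 vertices connects to 9 non-adjacent vertices via diagonals.
Total connections = 12 × 9 = 108, but each diagonal is counted twice.
Number of diagonals = 108 / 2 = 54.

54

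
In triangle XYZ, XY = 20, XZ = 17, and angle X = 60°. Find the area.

When two sides and the included angle are known, the area formula is (1/2)ab sin(C).
The height from one side to the opposite vertex is 17 sin(60°) = 17*sqrt(3)/2.
Area = (1/2) * 20 * 17*sqrt(3)/2 = 85*sqrt(3).

85*sqrt(3)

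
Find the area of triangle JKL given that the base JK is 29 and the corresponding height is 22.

A triangle's area is half the area of a rectangle with the same base and height.
Area = (1/2) * 29 * 22 = 319.

319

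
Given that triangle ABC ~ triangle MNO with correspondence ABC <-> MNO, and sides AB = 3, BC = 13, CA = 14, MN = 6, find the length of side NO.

Similar triangles have proportional sides. Setting up the proportion:
MN / AB = NO / BC
6 / 3 = NO / 13
NO = 13 * 6 / 3 = 26.

26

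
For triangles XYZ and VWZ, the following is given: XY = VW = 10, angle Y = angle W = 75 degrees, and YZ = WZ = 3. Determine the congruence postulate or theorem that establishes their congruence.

The given information provides:
XY = VW = 10, angle Y = angle W = 75 degrees, and YZ = WZ = 3
This matches the SAS congruence theorem.
Two pairs of corresponding sides and the included angle are equal (Side-Angle-Side).

SAS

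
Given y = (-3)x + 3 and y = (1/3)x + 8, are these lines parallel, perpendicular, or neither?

Slope of line 1: m1 = -3
Slope of line 2: m2 = 1/3
m1 * m2 = -1, so perpendicular.

Perpendicular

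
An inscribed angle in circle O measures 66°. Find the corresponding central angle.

The inscribed angle theorem states that a central angle is always twice any inscribed angle that subtends the same arc.
Since the inscribed angle is 66°, the central angle = 2 × 66° = 132°.

132°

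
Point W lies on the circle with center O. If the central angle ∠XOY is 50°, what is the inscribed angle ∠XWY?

An inscribed angle intercepts an arc from a point on the circle, while the central angle intercepts the same arc from the center.
The inscribed angle is always half the central angle: 50° / 2 = 25°.

25°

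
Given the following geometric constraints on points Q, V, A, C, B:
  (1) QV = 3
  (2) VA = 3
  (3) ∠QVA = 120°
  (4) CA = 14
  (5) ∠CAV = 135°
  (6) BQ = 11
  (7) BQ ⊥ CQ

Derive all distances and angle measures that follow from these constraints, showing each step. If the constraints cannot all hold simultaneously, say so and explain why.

The constraints are consistent.

Step 1: From QV = 3, VA = 3, and ∠QVA = 120°, by the law of cosines:
  QA² = QV² + VA² - 2·QV·VA·cos(120°) = 9 + 9 + 9 = 27
  QA = 3·√3

Step 2: From VA = 3, AC = 14, and ∠VAC = 135°, by the law of cosines:
  VC² = VA² + AC² - 2·VA·AC·cos(135°) = 9 + 196 + 59.4 = 264.4
  VC ≈ 16.26

Step 3: From QA = 3·√3, QV = 3, AV = 3, by the inverse law of cosines:
  cos(∠AQV) = (QA² + QV² - AV²) / (2·QA·QV)
  ∠AQV = 30°

Step 4: From VA = 3, VC = 16.26, AC = 14, by the inverse law of cosines:
  cos(∠AVC) = (VA² + VC² - AC²) / (2·VA·VC)
  ∠AVC = 37.5°

Step 5: From AQ = 3·√3, AV = 3, QV = 3, by the inverse law of cosines:
  cos(∠QAV) = (AQ² + AV² - QV²) / (2·AQ·AV)
  ∠QAV = 30°

Step 6: From CA = 14, CV = 16.26, AV = 3, by the inverse law of cosines:
  cos(∠ACV) = (CA² + CV² - AV²) / (2·CA·CV)
  ∠ACV = 7.5°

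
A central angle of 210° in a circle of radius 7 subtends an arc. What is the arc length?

Arc length = 2π(7)(7/12) = 49*pi/6

49*pi/6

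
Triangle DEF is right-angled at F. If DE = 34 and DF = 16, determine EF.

By the Pythagorean theorem: EF^2 = DE^2 - DF^2
EF^2 = 34^2 - 16^2 = 1156 - 256 = 900
EF = sqrt(900) = 30

30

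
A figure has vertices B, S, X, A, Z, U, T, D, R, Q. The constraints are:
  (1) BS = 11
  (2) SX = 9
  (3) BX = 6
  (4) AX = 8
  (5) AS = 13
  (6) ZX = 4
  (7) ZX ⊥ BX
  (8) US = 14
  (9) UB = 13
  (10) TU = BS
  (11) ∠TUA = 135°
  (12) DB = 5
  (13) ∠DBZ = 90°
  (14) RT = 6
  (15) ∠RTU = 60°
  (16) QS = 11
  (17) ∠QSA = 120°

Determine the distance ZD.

Step 1: By the law of cosines on triangle ZXB: ZB² = 4² + 6² − 2·4·6·cos(90°) = 52, so ZB = 2·√13.
Step 2: By the law of cosines on triangle ZBD: ZD² = (2·√13)² + 5² − 2·2·√13·5·cos(90°) = 77, so ZD = √77.

Therefore, the length of ZD = √77.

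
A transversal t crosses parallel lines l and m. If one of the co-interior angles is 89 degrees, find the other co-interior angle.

Co-interior angles (same-side interior) formed by parallel lines and a transversal are supplementary (sum to 180 degrees).
The given angle is 89 degrees.
The co-interior angle = 180 - 89 = 91 degrees.

91 degrees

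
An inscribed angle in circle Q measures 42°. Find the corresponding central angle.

Central angle = 2 × 42° = 84° (inscribed angle theorem).

84°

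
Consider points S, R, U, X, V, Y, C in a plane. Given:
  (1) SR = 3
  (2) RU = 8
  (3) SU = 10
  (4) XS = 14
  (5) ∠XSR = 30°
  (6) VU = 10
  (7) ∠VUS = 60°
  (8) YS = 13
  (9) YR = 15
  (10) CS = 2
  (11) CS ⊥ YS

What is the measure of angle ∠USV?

Step 1: By the law of cosines on triangle SUV: SV² = 10² + 10² − 2·10·10·cos(60°) = 100, so SV = 10.
Step 2: By the inverse law of cosines on triangle USV: cos(∠USV) = (10² + 10² − 10²) / (2·10·10) = 100/200 = 0.5, so ∠USV = 60°.

Therefore, the measure of angle ∠USV = 60°.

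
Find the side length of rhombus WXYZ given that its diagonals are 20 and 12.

The diagonals of a rhombus bisect each other at right angles.
Half-diagonals: 20/2 = 10 and 12/2 = 6
side = sqrt(10^2 + 6^2)
side = sqrt(100 + 36)
side = sqrt(136) = 2*sqrt(34)

2*sqrt(34)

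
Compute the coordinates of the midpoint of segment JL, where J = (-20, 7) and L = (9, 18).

M = ((x₁ + x₂)/2, (y₁ + y₂)/2)
= ((-20 + 9)/2, (7 + 18)/2)
= (-11/2, 25/2) = (-11/2, 25/2)

(-11/2, 25/2)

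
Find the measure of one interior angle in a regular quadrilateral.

Each interior angle of a regular n-gon is (n - 2) * 180 / n.
For n = 4: (4 - 2) * 180 / 4 = 360/4 = 90 degrees.

90 degrees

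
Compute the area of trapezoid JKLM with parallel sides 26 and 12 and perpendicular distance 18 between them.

Area of a trapezoid = (base1 + base2) * height / 2
Area = (26 + 12) * 18 / 2
Area = 38 * 18 / 2
Area = 684 / 2
Area = 342

342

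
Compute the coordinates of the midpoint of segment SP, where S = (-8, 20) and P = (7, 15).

The midpoint is the average of the coordinates:
x: (-8 + 7)/2 = -1/2
y: (20 + 15)/2 = 35/2
Midpoint = (-1/2, 35/2)

(-1/2, 35/2)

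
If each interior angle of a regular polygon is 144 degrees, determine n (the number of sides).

Exterior angle = 180 - 144 = 36. n = 360 / 36 = 10.

10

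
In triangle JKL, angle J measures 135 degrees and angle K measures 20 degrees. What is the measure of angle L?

Let angle L = x. Then 135 + 20 + x = 180.
x = 180 - 155 = 25 degrees.

25 degrees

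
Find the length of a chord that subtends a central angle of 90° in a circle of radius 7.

Drop a perpendicular from the center to the chord, bisecting both the chord and the central angle.
Each half-chord = r sin(θ/2) = 7 sin(45°).
The full chord = 2 × 7 × sin(45°) = 7*sqrt(2).

7*sqrt(2)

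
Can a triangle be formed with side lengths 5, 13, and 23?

Check the triangle inequality: 5 + 13 = 18 ≤ 23.
Since the sum of two sides does not exceed the third, no triangle can be formed.

No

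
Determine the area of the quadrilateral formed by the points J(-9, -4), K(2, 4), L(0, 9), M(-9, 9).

The Shoelace formula works by pairing each vertex with the next (cycling back to the first).
For each pair, compute x_i*y_(i+1) - x_(i+1)*y_i:
  (-9*4 - 2*-4) = -28
  (2*9 - 0*4) = 18
  (0*9 - -9*9) = 81
  (-9*-4 - -9*9) = 117
Taking half the absolute value of the total: Area = (1/2)(188) = 94.

94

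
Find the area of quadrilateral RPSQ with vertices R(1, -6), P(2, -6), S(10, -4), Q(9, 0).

The Shoelace formula works by pairing each vertex with the next (cycling back to the first).
For each pair, compute x_i*y_(i+1) - x_(i+1)*y_i:
  (1*-6 - 2*-6) = 6
  (2*-4 - 10*-6) = 52
  (10*0 - 9*-4) = 36
  (9*-6 - 1*0) = -54
Taking half the absolute value of the total: Area = (1/2)(40) = 20.

20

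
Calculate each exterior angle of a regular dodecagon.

Each exterior angle of a regular n-gon is 360 / n.
For n = 12: 360 / 12 = 30 degrees.

30 degrees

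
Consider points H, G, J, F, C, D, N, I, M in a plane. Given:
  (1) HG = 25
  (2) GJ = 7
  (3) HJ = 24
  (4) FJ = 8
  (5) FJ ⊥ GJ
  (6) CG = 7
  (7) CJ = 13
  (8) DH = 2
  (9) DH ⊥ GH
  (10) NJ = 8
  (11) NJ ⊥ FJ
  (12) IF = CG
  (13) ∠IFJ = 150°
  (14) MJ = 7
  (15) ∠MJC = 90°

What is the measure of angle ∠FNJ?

Step 1: By the law of cosines on triangle NJF: NF² = 8² + 8² − 2·8·8·cos(90°) = 128, so NF = 8·√2.
Step 2: By the inverse law of cosines on triangle FNJ: cos(∠FNJ) = ((8·√2)² + 8² − 8²) / (2·8·√2·8) = 128/181.02 = 0.7071, so ∠FNJ = 45°.

Therefore, the measure of angle ∠FNJ = 45°.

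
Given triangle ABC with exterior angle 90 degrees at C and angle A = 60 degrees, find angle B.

angle B = 90 - 60 = 30 degrees (exterior angle theorem).

30 degrees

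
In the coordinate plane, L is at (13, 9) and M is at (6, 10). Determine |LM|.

d = sqrt((-7)^2 + (1)^2) = sqrt(50) = 5*sqrt(2)

5*sqrt(2)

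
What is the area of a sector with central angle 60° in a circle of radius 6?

Sector area = πr² × θ/360
= π × 6² × 1/6
= π × 36 × 1/6
= 6*pi

6*pi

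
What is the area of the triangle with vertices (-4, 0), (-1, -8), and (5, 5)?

Shoelace: Area = (1/2)|-4(-8-5) + -1(5-0) + 5(0--8)| = (1/2)(87) = 87/2

87/2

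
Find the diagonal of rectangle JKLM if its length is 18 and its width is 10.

A rectangle's diagonal splits it into two right triangles, with the diagonal as the hypotenuse.
By the Pythagorean theorem, d^2 = 18^2 + 10^2 = 424.
Therefore d = sqrt(424) = 2*sqrt(106).

2*sqrt(106)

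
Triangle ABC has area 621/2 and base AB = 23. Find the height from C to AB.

Rearranging the area formula Area = (1/2) * base * height:
height = 2 * Area / base = 2 * 621/2 / 23 = 27.

27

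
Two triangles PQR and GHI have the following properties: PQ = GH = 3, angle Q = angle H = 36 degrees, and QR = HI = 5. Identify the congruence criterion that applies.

The given information provides:
PQ = GH = 3, angle Q = angle H = 36 degrees, and QR = HI = 5
This matches the SAS congruence theorem.
Two pairs of corresponding sides and the included angle are equal (Side-Angle-Side).

SAS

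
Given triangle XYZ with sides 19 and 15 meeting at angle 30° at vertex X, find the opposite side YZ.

When two sides and the included angle are known, the law of cosines gives the third side.
c^2 = a^2 + b^2 - 2ab cos(C) generalizes the Pythagorean theorem to non-right triangles.
Here: YZ^2 = 361 + 225 - 570*(sqrt(3)/2) = 586 - 285*sqrt(3)
YZ = sqrt(586 - 285*sqrt(3))

sqrt(586 - 285*sqrt(3))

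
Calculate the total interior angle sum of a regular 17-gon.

The sum of interior angles of an n-sided polygon is (n - 2) * 180.
For n = 17: (17 - 2) * 180 = 15 * 180 = 2700 degrees.

2700 degrees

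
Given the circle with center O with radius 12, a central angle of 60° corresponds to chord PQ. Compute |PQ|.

Chord length = 2r sin(θ/2)
= 2 × 12 × sin(60°/2)
= 2 × 12 × sin(30°)
= 12

12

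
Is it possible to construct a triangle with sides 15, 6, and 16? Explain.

Yes.
The triangle inequality requires that the sum of any two sides exceeds the third.
Here 6 + 15 = 21 > 16, so the condition is met.

Yes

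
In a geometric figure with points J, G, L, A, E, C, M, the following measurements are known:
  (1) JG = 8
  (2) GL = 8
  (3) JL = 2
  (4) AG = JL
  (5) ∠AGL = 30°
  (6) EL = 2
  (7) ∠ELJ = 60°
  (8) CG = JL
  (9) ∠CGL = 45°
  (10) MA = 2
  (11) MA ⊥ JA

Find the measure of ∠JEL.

Step 1: By the law of cosines on triangle ELJ: EJ² = 2² + 2² − 2·2·2·cos(60°) = 4, so EJ = 2.
Step 2: By the inverse law of cosines on triangle JEL: cos(∠JEL) = (2² + 2² − 2²) / (2·2·2) = 4/8 = 0.5, so ∠JEL = 60°.

Therefore, the measure of angle ∠JEL = 60°.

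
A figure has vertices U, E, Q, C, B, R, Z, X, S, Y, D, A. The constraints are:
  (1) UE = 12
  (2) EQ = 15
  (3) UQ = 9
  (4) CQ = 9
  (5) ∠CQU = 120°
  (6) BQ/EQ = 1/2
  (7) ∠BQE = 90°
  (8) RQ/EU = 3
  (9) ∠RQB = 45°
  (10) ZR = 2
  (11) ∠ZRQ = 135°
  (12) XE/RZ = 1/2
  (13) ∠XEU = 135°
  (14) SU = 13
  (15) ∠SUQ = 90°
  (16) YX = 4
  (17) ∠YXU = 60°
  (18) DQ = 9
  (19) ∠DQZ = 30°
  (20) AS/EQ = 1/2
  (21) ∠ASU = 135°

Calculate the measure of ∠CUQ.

Step 1: By the law of cosines on triangle UQC: UC² = 9² + 9² − 2·9·9·cos(120°) = 243, so UC = 9·√3.
Step 2: By the inverse law of cosines on triangle CUQ: cos(∠CUQ) = ((9·√3)² + 9² − 9²) / (2·9·√3·9) = 243/280.59 = 0.866, so ∠CUQ = 30°.

Therefore, the measure of angle ∠CUQ = 30°.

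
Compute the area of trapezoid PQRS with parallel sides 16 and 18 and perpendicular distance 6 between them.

Area of a trapezoid = (base1 + base2) * height / 2
Area = (16 + 18) * 6 / 2
Area = 34 * 6 / 2
Area = 204 / 2
Area = 102

102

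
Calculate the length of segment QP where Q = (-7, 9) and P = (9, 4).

The horizontal distance is |9 - -7| = 16 and the vertical distance is |4 - 9| = 5.
By the Pythagorean theorem, d = sqrt(16^2 + 5^2) = sqrt(281).

sqrt(281)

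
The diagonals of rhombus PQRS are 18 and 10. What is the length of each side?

Half-diagonals are 9 and 5. side = sqrt(9^2 + 5^2) = sqrt(106)

sqrt(106)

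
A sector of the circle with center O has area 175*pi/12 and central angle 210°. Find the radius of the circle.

Sector area A = πr² × θ/360, so r² = 360A / (πθ).
r² = 360 × 175*pi/12 / (π × 210)
r² = 25
r = 5

5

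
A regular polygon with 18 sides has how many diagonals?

Total line segments between 18 vertices = C(18,2) = 153.
Subtract the 18 sides: 153 - 18 = 135 diagonals.

135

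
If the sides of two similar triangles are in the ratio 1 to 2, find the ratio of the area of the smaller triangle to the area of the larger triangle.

Area ratio = (side ratio)^2 = (1/2)^2 = 1:4.

1:4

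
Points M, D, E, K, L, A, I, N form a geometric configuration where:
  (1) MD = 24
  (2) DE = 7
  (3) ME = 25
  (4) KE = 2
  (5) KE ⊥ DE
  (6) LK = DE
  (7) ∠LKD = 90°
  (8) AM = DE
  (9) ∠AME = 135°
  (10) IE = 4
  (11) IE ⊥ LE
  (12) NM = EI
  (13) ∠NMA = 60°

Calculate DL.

From the given relations: LK = DE = 7.
Step 1: By the law of cosines on triangle DEK: DK² = 7² + 2² − 2·7·2·cos(90°) = 53, so DK = √53.
Step 2: By the law of cosines on triangle DKL: DL² = √53² + 7² − 2·√53·7·cos(90°) = 102, so DL = √102.

Therefore, the length of DL = √102.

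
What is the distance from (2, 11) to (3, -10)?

d = sqrt((3 - 2)^2 + (-10 - 11)^2)
d = sqrt(1^2 + -21^2)
d = sqrt(1 + 441)
d = sqrt(442)

sqrt(442)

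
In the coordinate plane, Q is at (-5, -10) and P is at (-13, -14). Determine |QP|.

d = sqrt((-13 - -5)^2 + (-14 - -10)^2)
d = sqrt(-8^2 + -4^2)
d = sqrt(64 + 16)
d = sqrt(80) = 4*sqrt(5)

4*sqrt(5)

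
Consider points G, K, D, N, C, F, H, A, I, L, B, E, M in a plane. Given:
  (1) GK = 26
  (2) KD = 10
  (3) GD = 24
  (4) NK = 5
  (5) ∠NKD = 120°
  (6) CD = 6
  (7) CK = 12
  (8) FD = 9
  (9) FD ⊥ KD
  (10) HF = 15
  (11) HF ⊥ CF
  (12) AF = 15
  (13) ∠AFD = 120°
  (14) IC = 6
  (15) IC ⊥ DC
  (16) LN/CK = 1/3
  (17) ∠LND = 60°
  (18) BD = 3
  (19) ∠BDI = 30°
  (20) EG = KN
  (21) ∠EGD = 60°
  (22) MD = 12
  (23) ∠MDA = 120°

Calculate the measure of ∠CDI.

Step 1: By the law of cosines on triangle DCI: DI² = 6² + 6² − 2·6·6·cos(90°) = 72, so DI = 6·√2.
Step 2: By the inverse law of cosines on triangle CDI: cos(∠CDI) = (6² + (6·√2)² − 6²) / (2·6·6·√2) = 72/101.82 = 0.7071, so ∠CDI = 45°.

Therefore, the measure of angle ∠CDI = 45°.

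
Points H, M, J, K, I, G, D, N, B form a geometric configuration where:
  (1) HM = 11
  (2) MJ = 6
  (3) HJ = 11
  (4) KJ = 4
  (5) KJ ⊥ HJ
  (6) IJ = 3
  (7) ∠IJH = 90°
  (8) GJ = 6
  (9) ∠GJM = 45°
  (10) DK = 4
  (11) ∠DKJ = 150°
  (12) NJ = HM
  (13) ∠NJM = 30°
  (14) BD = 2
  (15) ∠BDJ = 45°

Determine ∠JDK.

Step 1: By the law of cosines on triangle DKJ: DJ² = 4² + 4² − 2·4·4·cos(150°) = 59.71, so DJ ≈ 7.73.
Step 2: By the inverse law of cosines on triangle JDK: cos(∠JDK) = (7.73² + 4² − 4²) / (2·7.73·4) = 59.71/61.82 = 0.9659, so ∠JDK = 15°.

Therefore, the measure of angle ∠JDK = 15°.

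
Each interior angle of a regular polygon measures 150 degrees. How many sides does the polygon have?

Exterior angle = 180 - 150 = 30. n = 360 / 30 = 12.

12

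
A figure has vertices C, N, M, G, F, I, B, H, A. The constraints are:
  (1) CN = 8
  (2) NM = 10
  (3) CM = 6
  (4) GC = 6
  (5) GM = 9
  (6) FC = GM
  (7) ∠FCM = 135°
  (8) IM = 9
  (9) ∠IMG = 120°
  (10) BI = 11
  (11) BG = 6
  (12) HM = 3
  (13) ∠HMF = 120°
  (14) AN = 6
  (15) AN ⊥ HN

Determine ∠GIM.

Step 1: By the law of cosines on triangle IMG: IG² = 9² + 9² − 2·9·9·cos(120°) = 243, so IG = 9·√3.
Step 2: By the inverse law of cosines on triangle GIM: cos(∠GIM) = ((9·√3)² + 9² − 9²) / (2·9·√3·9) = 243/280.59 = 0.866, so ∠GIM = 30°.

Therefore, the measure of angle ∠GIM = 30°.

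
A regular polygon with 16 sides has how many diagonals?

The number of diagonals in an n-gon is n(n - 3)/2.
For n = 16: 16(16 - 3)/2 = 16 × 13 / 2 = 104.

104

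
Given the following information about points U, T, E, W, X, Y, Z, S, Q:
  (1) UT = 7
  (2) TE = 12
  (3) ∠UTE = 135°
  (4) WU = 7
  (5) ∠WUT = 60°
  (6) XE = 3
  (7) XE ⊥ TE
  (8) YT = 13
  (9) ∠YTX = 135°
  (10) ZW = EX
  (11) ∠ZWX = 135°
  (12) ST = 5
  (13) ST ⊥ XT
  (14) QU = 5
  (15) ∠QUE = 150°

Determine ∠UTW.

Step 1: By the law of cosines on triangle TUW: TW² = 7² + 7² − 2·7·7·cos(60°) = 49, so TW = 7.
Step 2: By the inverse law of cosines on triangle UTW: cos(∠UTW) = (7² + 7² − 7²) / (2·7·7) = 49/98 = 0.5, so ∠UTW = 60°.

Therefore, the measure of angle ∠UTW = 60°.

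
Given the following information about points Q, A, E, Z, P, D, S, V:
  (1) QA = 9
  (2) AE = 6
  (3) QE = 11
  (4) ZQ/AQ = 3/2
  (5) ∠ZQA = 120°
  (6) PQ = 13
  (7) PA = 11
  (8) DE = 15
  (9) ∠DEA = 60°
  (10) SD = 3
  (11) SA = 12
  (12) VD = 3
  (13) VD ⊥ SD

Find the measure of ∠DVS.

Step 1: By the law of cosines on triangle VDS: VS² = 3² + 3² − 2·3·3·cos(90°) = 18, so VS = 3·√2.
Step 2: By the inverse law of cosines on triangle DVS: cos(∠DVS) = (3² + (3·√2)² − 3²) / (2·3·3·√2) = 18/25.46 = 0.7071, so ∠DVS = 45°.

Therefore, the measure of angle ∠DVS = 45°.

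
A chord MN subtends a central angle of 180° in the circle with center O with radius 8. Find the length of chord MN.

Chord = 2(8) sin(90°) = 16

16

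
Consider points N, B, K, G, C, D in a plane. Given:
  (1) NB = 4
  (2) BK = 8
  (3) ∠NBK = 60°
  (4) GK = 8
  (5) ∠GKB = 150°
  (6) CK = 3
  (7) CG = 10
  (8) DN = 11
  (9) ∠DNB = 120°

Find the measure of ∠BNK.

Step 1: By the law of cosines on triangle NBK: NK² = 4² + 8² − 2·4·8·cos(60°) = 48, so NK = 4·√3.
Step 2: By the inverse law of cosines on triangle BNK: cos(∠BNK) = (4² + (4·√3)² − 8²) / (2·4·4·√3) = 0/55.43 = 0, so ∠BNK = 90°.

Therefore, the measure of angle ∠BNK = 90°.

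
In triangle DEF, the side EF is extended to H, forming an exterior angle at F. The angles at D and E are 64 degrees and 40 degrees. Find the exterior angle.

The interior angle at F is 180 - 64 - 40 = 76 degrees.
The exterior angle and interior angle at F are supplementary:
Exterior angle = 180 - 76 = 104 degrees.

104 degrees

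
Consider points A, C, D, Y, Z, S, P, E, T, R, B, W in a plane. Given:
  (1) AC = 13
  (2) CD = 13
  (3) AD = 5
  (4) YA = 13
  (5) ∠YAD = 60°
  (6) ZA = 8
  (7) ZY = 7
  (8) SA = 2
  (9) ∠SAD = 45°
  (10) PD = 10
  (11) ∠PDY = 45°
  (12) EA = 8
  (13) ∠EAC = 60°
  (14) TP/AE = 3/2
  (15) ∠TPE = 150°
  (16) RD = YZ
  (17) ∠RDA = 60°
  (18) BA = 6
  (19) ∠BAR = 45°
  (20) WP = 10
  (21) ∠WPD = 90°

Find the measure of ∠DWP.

Step 1: By the law of cosines on triangle WPD: WD² = 10² + 10² − 2·10·10·cos(90°) = 200, so WD = 10·√2.
Step 2: By the inverse law of cosines on triangle DWP: cos(∠DWP) = ((10·√2)² + 10² − 10²) / (2·10·√2·10) = 200/282.84 = 0.7071, so ∠DWP = 45°.

Therefore, the measure of angle ∠DWP = 45°.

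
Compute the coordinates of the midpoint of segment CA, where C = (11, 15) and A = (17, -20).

The midpoint is the average of the coordinates:
x: (11 + 17)/2 = 14
y: (15 + -20)/2 = -5/2
Midpoint = (14, -5/2)

(14, -5/2)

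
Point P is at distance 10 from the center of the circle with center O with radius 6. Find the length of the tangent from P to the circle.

Let T be the point of tangency. Then OT ⊥ PT (radius ⊥ tangent).
In right triangle OTP: OP² = OT² + PT²
10² = 6² + PT²
PT² = 64, PT = 8

8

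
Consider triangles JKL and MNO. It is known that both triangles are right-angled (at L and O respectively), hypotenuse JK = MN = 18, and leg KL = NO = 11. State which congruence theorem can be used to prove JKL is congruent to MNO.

The given information provides:
both triangles are right-angled (at L and O respectively), hypotenuse JK = MN = 18, and leg KL = NO = 11
This matches the HL congruence theorem.
The hypotenuse and one leg of two right triangles are equal (Hypotenuse-Leg).

HL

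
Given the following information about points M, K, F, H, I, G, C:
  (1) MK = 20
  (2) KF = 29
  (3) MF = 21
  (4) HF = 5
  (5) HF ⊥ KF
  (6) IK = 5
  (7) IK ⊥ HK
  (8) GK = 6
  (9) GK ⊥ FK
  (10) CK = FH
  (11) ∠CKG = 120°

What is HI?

Step 1: By the law of cosines on triangle HFK: HK² = 5² + 29² − 2·5·29·cos(90°) = 866, so HK ≈ 29.43.
Step 2: By the law of cosines on triangle HKI: HI² = 29.43² + 5² − 2·29.43·5·cos(90°) = 891, so HI = 9·√11.

Therefore, the length of HI = 9·√11.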